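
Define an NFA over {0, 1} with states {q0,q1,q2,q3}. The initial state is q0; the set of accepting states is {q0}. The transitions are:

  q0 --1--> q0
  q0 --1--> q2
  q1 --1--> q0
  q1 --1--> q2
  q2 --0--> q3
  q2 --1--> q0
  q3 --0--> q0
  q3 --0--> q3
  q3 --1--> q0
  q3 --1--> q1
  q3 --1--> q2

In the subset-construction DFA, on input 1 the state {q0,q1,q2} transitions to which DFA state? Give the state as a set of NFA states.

δ(q0,1) = {q0,q2}; δ(q1,1) = {q0,q2}; δ(q2,1) = {q0}.
Union: {q0,q2}.

{q0,q2}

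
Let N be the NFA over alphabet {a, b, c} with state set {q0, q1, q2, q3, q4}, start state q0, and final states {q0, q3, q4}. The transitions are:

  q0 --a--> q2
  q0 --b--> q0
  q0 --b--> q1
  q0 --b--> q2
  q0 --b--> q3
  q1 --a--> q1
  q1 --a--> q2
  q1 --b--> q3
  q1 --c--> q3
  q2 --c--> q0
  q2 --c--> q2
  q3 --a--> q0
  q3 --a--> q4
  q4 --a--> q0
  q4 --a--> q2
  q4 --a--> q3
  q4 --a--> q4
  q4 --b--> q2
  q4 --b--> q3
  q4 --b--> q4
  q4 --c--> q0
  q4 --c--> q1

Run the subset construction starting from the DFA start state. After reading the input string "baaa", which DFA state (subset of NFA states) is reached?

Start: {q0}.
δ(q0,b) = {q0, q1, q2, q3}.
Union: {q0, q1, q2, q3}.
After b: {q0, q1, q2, q3}.
δ(q0,a) = {q2}; δ(q1,a) = {q1, q2}; δ(q2,a) = ∅; δ(q3,a) = {q0, q4}.
Union: {q0, q1, q2, q4}.
After a: {q0, q1, q2, q4}.
δ(q0,a) = {q2}; δ(q1,a) = {q1, q2}; δ(q2,a) = ∅; δ(q4,a) = {q0, q2, q3, q4}.
Union: {q0, q1, q2, q3, q4}.
After a: {q0, q1, q2, q3, q4}.
δ(q0,a) = {q2}; δ(q1,a) = {q1, q2}; δ(q2,a) = ∅; δ(q3,a) = {q0, q4}; δ(q4,a) = {q0, q2, q3, q4}.
Union: {q0, q1, q2, q3, q4}.
After a: {q0, q1, q2, q3, q4}.

{q0, q1, q2, q3, q4}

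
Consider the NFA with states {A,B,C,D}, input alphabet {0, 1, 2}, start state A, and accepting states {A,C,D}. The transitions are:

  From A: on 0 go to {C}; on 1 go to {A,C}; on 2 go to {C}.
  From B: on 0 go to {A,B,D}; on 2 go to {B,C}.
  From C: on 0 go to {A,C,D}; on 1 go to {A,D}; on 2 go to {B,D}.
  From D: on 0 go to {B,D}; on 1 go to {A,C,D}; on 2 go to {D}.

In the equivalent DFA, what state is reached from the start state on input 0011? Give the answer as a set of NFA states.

Start: {A}.
δ(A,0) = {C}.
Union: {C}.
After 0: {C}.
δ(C,0) = {A,C,D}.
Union: {A,C,D}.
After 0: {A,C,D}.
δ(A,1) = {A,C}; δ(C,1) = {A,D}; δ(D,1) = {A,C,D}.
Union: {A,C,D}.
After 1: {A,C,D}.
δ(A,1) = {A,C}; δ(C,1) = {A,D}; δ(D,1) = {A,C,D}.
Union: {A,C,D}.
After 1: {A,C,D}.

{A,C,D}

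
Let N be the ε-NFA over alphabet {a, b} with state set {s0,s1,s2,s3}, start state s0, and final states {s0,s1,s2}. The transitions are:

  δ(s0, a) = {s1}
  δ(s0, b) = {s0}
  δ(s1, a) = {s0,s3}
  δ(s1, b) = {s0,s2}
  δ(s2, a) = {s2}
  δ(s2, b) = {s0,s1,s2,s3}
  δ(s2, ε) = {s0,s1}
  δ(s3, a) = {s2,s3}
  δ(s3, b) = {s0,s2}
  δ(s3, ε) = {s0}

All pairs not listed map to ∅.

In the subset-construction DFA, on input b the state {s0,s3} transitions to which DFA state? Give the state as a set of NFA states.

δ(s0,b) = {s0}; δ(s3,b) = {s0,s2}.
Union: {s0,s2}.
ε-closure gives {s0,s1,s2}.

{s0,s1,s2}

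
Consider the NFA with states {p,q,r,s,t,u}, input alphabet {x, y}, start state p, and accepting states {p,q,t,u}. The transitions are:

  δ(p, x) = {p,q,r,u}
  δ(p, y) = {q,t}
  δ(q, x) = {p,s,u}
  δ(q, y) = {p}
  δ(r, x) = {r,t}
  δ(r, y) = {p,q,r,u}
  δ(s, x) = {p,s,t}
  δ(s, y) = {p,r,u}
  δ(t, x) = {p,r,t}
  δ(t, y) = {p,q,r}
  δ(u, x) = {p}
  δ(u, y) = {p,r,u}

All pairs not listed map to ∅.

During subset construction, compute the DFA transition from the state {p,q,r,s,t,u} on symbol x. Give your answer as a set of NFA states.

{p,q,r,s,t,u}

δ(p,x) = {p,q,r,u}; δ(q,x) = {p,s,u}; δ(r,x) = {r,t}; δ(s,x) = {p,s,t}; δ(t,x) = {p,r,t}; δ(u,x) = {p}.
Union: {p,q,r,s,t,u}.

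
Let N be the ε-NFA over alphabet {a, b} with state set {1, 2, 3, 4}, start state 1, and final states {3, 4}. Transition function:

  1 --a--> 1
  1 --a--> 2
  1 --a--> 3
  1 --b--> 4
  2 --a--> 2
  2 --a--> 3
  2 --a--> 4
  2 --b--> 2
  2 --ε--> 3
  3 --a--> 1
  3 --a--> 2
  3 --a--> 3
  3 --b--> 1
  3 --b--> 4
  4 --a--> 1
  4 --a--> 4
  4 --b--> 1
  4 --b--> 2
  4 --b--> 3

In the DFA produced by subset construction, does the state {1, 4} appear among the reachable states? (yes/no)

Start state of the DFA: {1} (ε-closure of the NFA start).
{1} --a--> {1, 2, 3}  [new]
{1} --b--> {4}  [new]
{1, 2, 3} --a--> {1, 2, 3, 4}  [new]
{1, 2, 3} --b--> {1, 2, 3, 4}  [seen]
{4} --a--> {1, 4}  [new]
{4} --b--> {1, 2, 3}  [seen]
{1, 2, 3, 4} --a--> {1, 2, 3, 4}  [seen]
{1, 2, 3, 4} --b--> {1, 2, 3, 4}  [seen]
{1, 4} --a--> {1, 2, 3, 4}  [seen]
{1, 4} --b--> {1, 2, 3, 4}  [seen]
Reachable DFA states: {1}, {1, 2, 3}, {4}, {1, 2, 3, 4}, {1, 4}.
{1, 4} is among them.

yes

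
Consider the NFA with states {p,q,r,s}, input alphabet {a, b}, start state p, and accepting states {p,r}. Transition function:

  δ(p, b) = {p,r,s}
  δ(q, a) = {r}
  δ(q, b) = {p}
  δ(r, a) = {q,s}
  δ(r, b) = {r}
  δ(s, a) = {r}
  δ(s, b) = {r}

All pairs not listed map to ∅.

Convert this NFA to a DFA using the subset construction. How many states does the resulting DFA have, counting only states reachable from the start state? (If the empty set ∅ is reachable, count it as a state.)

7

Start state of the DFA: {p}.
{p} --a--> ∅  [new]
{p} --b--> {p,r,s}  [new]
∅ --a--> ∅  [seen]
∅ --b--> ∅  [seen]
{p,r,s} --a--> {q,r,s}  [new]
{p,r,s} --b--> {p,r,s}  [seen]
{q,r,s} --a--> {q,r,s}  [seen]
{q,r,s} --b--> {p,r}  [new]
{p,r} --a--> {q,s}  [new]
{p,r} --b--> {p,r,s}  [seen]
{q,s} --a--> {r}  [new]
{q,s} --b--> {p,r}  [seen]
{r} --a--> {q,s}  [seen]
{r} --b--> {r}  [seen]
Reachable DFA states: {p}, ∅, {p,r,s}, {q,r,s}, {p,r}, {q,s}, {r}.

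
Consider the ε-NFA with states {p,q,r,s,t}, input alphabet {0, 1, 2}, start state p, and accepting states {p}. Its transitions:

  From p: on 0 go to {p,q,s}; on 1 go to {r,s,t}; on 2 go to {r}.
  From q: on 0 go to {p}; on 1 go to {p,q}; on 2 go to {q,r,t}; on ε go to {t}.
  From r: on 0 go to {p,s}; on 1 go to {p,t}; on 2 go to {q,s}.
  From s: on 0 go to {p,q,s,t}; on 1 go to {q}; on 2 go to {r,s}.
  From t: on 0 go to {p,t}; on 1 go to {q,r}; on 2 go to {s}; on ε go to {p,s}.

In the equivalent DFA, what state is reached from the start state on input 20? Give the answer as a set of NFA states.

Start: {p}.
δ(p,2) = {r}.
Union: {r}.
After 2: {r}.
δ(r,0) = {p,s}.
Union: {p,s}.
After 0: {p,s}.

{p,s}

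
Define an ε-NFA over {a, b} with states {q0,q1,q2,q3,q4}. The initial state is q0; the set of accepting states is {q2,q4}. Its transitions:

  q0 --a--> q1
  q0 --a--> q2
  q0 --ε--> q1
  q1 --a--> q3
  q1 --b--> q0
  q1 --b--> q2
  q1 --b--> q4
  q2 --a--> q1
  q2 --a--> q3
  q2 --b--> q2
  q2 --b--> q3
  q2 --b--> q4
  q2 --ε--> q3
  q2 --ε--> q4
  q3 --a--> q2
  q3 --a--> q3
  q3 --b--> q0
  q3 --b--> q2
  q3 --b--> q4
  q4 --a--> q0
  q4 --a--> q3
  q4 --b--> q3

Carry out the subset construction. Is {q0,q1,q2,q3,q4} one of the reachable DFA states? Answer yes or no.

Start state of the DFA: {q0,q1} (ε-closure of the NFA start).
{q0,q1} --a--> {q1,q2,q3,q4}  [new]
{q0,q1} --b--> {q0,q1,q2,q3,q4}  [new]
{q1,q2,q3,q4} --a--> {q0,q1,q2,q3,q4}  [seen]
{q1,q2,q3,q4} --b--> {q0,q1,q2,q3,q4}  [seen]
{q0,q1,q2,q3,q4} --a--> {q0,q1,q2,q3,q4}  [seen]
{q0,q1,q2,q3,q4} --b--> {q0,q1,q2,q3,q4}  [seen]
Reachable DFA states: {q0,q1}, {q1,q2,q3,q4}, {q0,q1,q2,q3,q4}.
{q0,q1,q2,q3,q4} is among them.

yes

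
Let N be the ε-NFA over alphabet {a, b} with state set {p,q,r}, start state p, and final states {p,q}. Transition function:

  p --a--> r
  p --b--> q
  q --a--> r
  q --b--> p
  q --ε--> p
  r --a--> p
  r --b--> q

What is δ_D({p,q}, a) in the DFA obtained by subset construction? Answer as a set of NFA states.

{r}

δ(p,a) = {r}; δ(q,a) = {r}.
Union: {r}.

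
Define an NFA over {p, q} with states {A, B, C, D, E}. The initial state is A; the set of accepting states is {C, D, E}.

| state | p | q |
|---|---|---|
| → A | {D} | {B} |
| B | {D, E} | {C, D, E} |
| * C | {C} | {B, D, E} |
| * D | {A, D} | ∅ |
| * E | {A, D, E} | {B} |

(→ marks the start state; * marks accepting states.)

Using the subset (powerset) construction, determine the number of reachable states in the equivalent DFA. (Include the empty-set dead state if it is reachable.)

11

Start state of the DFA: {A}.
{A} --p--> {D}  [new]
{A} --q--> {B}  [new]
{D} --p--> {A, D}  [new]
{D} --q--> ∅  [new]
{B} --p--> {D, E}  [new]
{B} --q--> {C, D, E}  [new]
{A, D} --p--> {A, D}  [seen]
{A, D} --q--> {B}  [seen]
∅ --p--> ∅  [seen]
∅ --q--> ∅  [seen]
{D, E} --p--> {A, D, E}  [new]
{D, E} --q--> {B}  [seen]
{C, D, E} --p--> {A, C, D, E}  [new]
{C, D, E} --q--> {B, D, E}  [new]
{A, D, E} --p--> {A, D, E}  [seen]
{A, D, E} --q--> {B}  [seen]
{A, C, D, E} --p--> {A, C, D, E}  [seen]
{A, C, D, E} --q--> {B, D, E}  [seen]
{B, D, E} --p--> {A, D, E}  [seen]
{B, D, E} --q--> {B, C, D, E}  [new]
{B, C, D, E} --p--> {A, C, D, E}  [seen]
{B, C, D, E} --q--> {B, C, D, E}  [seen]
Reachable DFA states: {A}, {D}, {B}, {A, D}, ∅, {D, E}, {C, D, E}, {A, D, E}, {A, C, D, E}, {B, D, E}, {B, C, D, E}.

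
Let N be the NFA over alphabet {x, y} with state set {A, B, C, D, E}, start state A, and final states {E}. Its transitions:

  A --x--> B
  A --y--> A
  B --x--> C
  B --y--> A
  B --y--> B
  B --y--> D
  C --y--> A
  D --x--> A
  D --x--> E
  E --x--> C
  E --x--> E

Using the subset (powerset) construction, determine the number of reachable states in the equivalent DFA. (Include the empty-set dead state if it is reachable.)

8

Start state of the DFA: {A}.
{A} --x--> {B}  [new]
{A} --y--> {A}  [seen]
{B} --x--> {C}  [new]
{B} --y--> {A, B, D}  [new]
{C} --x--> ∅  [new]
{C} --y--> {A}  [seen]
{A, B, D} --x--> {A, B, C, E}  [new]
{A, B, D} --y--> {A, B, D}  [seen]
∅ --x--> ∅  [seen]
∅ --y--> ∅  [seen]
{A, B, C, E} --x--> {B, C, E}  [new]
{A, B, C, E} --y--> {A, B, D}  [seen]
{B, C, E} --x--> {C, E}  [new]
{B, C, E} --y--> {A, B, D}  [seen]
{C, E} --x--> {C, E}  [seen]
{C, E} --y--> {A}  [seen]
Reachable DFA states: {A}, {B}, {C}, {A, B, D}, ∅, {A, B, C, E}, {B, C, E}, {C, E}.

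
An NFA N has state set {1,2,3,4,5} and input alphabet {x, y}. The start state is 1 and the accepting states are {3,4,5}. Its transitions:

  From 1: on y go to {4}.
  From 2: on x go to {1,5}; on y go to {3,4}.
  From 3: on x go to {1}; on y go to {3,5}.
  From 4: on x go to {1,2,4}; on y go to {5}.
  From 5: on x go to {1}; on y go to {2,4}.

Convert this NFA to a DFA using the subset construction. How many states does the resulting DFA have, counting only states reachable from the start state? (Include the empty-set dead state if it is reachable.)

Start state of the DFA: {1}.
{1} --x--> ∅  [new]
{1} --y--> {4}  [new]
∅ --x--> ∅  [seen]
∅ --y--> ∅  [seen]
{4} --x--> {1,2,4}  [new]
{4} --y--> {5}  [new]
{1,2,4} --x--> {1,2,4,5}  [new]
{1,2,4} --y--> {3,4,5}  [new]
{5} --x--> {1}  [seen]
{5} --y--> {2,4}  [new]
{1,2,4,5} --x--> {1,2,4,5}  [seen]
{1,2,4,5} --y--> {2,3,4,5}  [new]
{3,4,5} --x--> {1,2,4}  [seen]
{3,4,5} --y--> {2,3,4,5}  [seen]
{2,4} --x--> {1,2,4,5}  [seen]
{2,4} --y--> {3,4,5}  [seen]
{2,3,4,5} --x--> {1,2,4,5}  [seen]
{2,3,4,5} --y--> {2,3,4,5}  [seen]
Reachable DFA states: {1}, ∅, {4}, {1,2,4}, {5}, {1,2,4,5}, {3,4,5}, {2,4}, {2,3,4,5}.

9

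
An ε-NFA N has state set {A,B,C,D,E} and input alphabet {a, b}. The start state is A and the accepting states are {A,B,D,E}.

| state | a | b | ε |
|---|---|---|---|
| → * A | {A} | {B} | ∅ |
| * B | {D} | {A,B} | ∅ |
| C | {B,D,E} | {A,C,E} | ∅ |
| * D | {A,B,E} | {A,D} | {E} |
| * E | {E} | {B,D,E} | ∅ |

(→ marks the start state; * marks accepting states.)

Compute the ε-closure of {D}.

Begin with {D}.
D →ε {E}; add E.
ε-closure = {D,E}.

{D,E}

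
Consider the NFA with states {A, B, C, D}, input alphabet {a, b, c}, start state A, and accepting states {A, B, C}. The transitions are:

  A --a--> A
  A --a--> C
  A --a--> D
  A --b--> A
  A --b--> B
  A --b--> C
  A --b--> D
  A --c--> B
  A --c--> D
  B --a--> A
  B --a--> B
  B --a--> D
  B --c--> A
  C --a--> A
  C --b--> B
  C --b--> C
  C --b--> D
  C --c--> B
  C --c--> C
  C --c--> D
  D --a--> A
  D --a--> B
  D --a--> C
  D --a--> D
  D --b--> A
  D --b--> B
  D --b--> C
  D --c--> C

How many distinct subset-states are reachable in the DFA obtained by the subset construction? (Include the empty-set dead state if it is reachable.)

Start state of the DFA: {A}.
{A} --a--> {A, C, D}  [new]
{A} --b--> {A, B, C, D}  [new]
{A} --c--> {B, D}  [new]
{A, C, D} --a--> {A, B, C, D}  [seen]
{A, C, D} --b--> {A, B, C, D}  [seen]
{A, C, D} --c--> {B, C, D}  [new]
{A, B, C, D} --a--> {A, B, C, D}  [seen]
{A, B, C, D} --b--> {A, B, C, D}  [seen]
{A, B, C, D} --c--> {A, B, C, D}  [seen]
{B, D} --a--> {A, B, C, D}  [seen]
{B, D} --b--> {A, B, C}  [new]
{B, D} --c--> {A, C}  [new]
{B, C, D} --a--> {A, B, C, D}  [seen]
{B, C, D} --b--> {A, B, C, D}  [seen]
{B, C, D} --c--> {A, B, C, D}  [seen]
{A, B, C} --a--> {A, B, C, D}  [seen]
{A, B, C} --b--> {A, B, C, D}  [seen]
{A, B, C} --c--> {A, B, C, D}  [seen]
{A, C} --a--> {A, C, D}  [seen]
{A, C} --b--> {A, B, C, D}  [seen]
{A, C} --c--> {B, C, D}  [seen]
Reachable DFA states: {A}, {A, C, D}, {A, B, C, D}, {B, D}, {B, C, D}, {A, B, C}, {A, C}.

7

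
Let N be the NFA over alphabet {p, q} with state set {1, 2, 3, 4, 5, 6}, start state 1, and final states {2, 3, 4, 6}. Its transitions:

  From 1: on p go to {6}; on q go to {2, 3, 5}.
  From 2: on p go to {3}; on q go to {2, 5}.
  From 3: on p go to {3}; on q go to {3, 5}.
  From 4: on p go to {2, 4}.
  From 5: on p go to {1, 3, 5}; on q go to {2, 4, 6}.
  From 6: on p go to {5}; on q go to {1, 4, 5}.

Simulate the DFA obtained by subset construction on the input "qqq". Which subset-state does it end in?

Start: {1}.
δ(1,q) = {2, 3, 5}.
Union: {2, 3, 5}.
After q: {2, 3, 5}.
δ(2,q) = {2, 5}; δ(3,q) = {3, 5}; δ(5,q) = {2, 4, 6}.
Union: {2, 3, 4, 5, 6}.
After q: {2, 3, 4, 5, 6}.
δ(2,q) = {2, 5}; δ(3,q) = {3, 5}; δ(4,q) = ∅; δ(5,q) = {2, 4, 6}; δ(6,q) = {1, 4, 5}.
Union: {1, 2, 3, 4, 5, 6}.
After q: {1, 2, 3, 4, 5, 6}.

{1, 2, 3, 4, 5, 6}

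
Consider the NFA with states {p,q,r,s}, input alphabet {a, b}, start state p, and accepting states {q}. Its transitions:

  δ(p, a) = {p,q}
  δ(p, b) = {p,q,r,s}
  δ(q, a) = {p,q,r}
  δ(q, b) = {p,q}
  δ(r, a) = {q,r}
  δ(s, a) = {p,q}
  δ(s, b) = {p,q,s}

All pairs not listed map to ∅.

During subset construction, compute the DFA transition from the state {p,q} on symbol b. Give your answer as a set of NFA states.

δ(p,b) = {p,q,r,s}; δ(q,b) = {p,q}.
Union: {p,q,r,s}.

{p,q,r,s}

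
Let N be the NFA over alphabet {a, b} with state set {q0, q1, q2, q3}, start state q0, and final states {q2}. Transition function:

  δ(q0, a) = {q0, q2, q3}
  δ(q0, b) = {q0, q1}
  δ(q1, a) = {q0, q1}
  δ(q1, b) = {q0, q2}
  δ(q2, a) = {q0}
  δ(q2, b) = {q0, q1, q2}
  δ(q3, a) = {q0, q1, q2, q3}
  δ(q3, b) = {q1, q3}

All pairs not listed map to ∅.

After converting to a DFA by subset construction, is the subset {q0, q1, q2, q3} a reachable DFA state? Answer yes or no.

yes

Start state of the DFA: {q0}.
{q0} --a--> {q0, q2, q3}  [new]
{q0} --b--> {q0, q1}  [new]
{q0, q2, q3} --a--> {q0, q1, q2, q3}  [new]
{q0, q2, q3} --b--> {q0, q1, q2, q3}  [seen]
{q0, q1} --a--> {q0, q1, q2, q3}  [seen]
{q0, q1} --b--> {q0, q1, q2}  [new]
{q0, q1, q2, q3} --a--> {q0, q1, q2, q3}  [seen]
{q0, q1, q2, q3} --b--> {q0, q1, q2, q3}  [seen]
{q0, q1, q2} --a--> {q0, q1, q2, q3}  [seen]
{q0, q1, q2} --b--> {q0, q1, q2}  [seen]
Reachable DFA states: {q0}, {q0, q2, q3}, {q0, q1}, {q0, q1, q2, q3}, {q0, q1, q2}.
{q0, q1, q2, q3} is among them.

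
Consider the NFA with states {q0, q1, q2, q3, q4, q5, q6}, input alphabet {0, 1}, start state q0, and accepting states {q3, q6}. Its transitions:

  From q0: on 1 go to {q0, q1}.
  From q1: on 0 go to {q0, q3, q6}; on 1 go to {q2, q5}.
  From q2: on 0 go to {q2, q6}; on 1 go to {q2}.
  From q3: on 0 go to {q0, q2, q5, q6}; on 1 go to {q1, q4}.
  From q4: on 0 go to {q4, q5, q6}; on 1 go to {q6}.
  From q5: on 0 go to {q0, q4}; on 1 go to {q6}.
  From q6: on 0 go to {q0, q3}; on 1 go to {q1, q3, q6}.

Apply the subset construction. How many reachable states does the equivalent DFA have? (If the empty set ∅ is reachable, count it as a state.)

13

Start state of the DFA: {q0}.
{q0} --0--> ∅  [new]
{q0} --1--> {q0, q1}  [new]
∅ --0--> ∅  [seen]
∅ --1--> ∅  [seen]
{q0, q1} --0--> {q0, q3, q6}  [new]
{q0, q1} --1--> {q0, q1, q2, q5}  [new]
{q0, q3, q6} --0--> {q0, q2, q3, q5, q6}  [new]
{q0, q3, q6} --1--> {q0, q1, q3, q4, q6}  [new]
{q0, q1, q2, q5} --0--> {q0, q2, q3, q4, q6}  [new]
{q0, q1, q2, q5} --1--> {q0, q1, q2, q5, q6}  [new]
{q0, q2, q3, q5, q6} --0--> {q0, q2, q3, q4, q5, q6}  [new]
{q0, q2, q3, q5, q6} --1--> {q0, q1, q2, q3, q4, q6}  [new]
{q0, q1, q3, q4, q6} --0--> {q0, q2, q3, q4, q5, q6}  [seen]
{q0, q1, q3, q4, q6} --1--> {q0, q1, q2, q3, q4, q5, q6}  [new]
{q0, q2, q3, q4, q6} --0--> {q0, q2, q3, q4, q5, q6}  [seen]
{q0, q2, q3, q4, q6} --1--> {q0, q1, q2, q3, q4, q6}  [seen]
{q0, q1, q2, q5, q6} --0--> {q0, q2, q3, q4, q6}  [seen]
{q0, q1, q2, q5, q6} --1--> {q0, q1, q2, q3, q5, q6}  [new]
{q0, q2, q3, q4, q5, q6} --0--> {q0, q2, q3, q4, q5, q6}  [seen]
{q0, q2, q3, q4, q5, q6} --1--> {q0, q1, q2, q3, q4, q6}  [seen]
{q0, q1, q2, q3, q4, q6} --0--> {q0, q2, q3, q4, q5, q6}  [seen]
{q0, q1, q2, q3, q4, q6} --1--> {q0, q1, q2, q3, q4, q5, q6}  [seen]
{q0, q1, q2, q3, q4, q5, q6} --0--> {q0, q2, q3, q4, q5, q6}  [seen]
{q0, q1, q2, q3, q4, q5, q6} --1--> {q0, q1, q2, q3, q4, q5, q6}  [seen]
{q0, q1, q2, q3, q5, q6} --0--> {q0, q2, q3, q4, q5, q6}  [seen]
{q0, q1, q2, q3, q5, q6} --1--> {q0, q1, q2, q3, q4, q5, q6}  [seen]
Reachable DFA states: {q0}, ∅, {q0, q1}, {q0, q3, q6}, {q0, q1, q2, q5}, {q0, q2, q3, q5, q6}, {q0, q1, q3, q4, q6}, {q0, q2, q3, q4, q6}, {q0, q1, q2, q5, q6}, {q0, q2, q3, q4, q5, q6}, {q0, q1, q2, q3, q4, q6}, {q0, q1, q2, q3, q4, q5, q6}, {q0, q1, q2, q3, q5, q6}.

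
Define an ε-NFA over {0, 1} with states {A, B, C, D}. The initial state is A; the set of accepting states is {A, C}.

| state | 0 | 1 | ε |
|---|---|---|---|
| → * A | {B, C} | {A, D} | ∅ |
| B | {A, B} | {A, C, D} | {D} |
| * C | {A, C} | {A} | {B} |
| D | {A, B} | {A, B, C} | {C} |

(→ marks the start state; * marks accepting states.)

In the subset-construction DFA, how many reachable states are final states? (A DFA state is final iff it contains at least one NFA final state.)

3

Start state of the DFA: {A} (ε-closure of the NFA start).
{A} --0--> {B, C, D}  [new]
{A} --1--> {A, B, C, D}  [new]
{B, C, D} --0--> {A, B, C, D}  [seen]
{B, C, D} --1--> {A, B, C, D}  [seen]
{A, B, C, D} --0--> {A, B, C, D}  [seen]
{A, B, C, D} --1--> {A, B, C, D}  [seen]
Reachable DFA states: {A}, {B, C, D}, {A, B, C, D}.
Accepting DFA states (contain an NFA accepting state): {A}, {B, C, D}, {A, B, C, D}.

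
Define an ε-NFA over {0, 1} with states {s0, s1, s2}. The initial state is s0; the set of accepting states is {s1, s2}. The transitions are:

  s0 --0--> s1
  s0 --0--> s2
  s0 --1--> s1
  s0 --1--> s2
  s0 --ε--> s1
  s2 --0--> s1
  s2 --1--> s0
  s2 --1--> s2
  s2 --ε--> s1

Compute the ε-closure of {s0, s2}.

{s0, s1, s2}

Begin with {s0, s2}.
s0 →ε {s1}; add s1.
ε-closure = {s0, s1, s2}.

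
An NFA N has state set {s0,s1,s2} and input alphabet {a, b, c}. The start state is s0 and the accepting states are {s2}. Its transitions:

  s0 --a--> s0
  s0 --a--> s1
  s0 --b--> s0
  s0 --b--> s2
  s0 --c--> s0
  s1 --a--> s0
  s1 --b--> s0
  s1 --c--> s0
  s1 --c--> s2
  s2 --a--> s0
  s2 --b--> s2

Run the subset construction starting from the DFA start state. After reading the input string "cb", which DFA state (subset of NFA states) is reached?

Start: {s0}.
δ(s0,c) = {s0}.
Union: {s0}.
After c: {s0}.
δ(s0,b) = {s0,s2}.
Union: {s0,s2}.
After b: {s0,s2}.

{s0,s2}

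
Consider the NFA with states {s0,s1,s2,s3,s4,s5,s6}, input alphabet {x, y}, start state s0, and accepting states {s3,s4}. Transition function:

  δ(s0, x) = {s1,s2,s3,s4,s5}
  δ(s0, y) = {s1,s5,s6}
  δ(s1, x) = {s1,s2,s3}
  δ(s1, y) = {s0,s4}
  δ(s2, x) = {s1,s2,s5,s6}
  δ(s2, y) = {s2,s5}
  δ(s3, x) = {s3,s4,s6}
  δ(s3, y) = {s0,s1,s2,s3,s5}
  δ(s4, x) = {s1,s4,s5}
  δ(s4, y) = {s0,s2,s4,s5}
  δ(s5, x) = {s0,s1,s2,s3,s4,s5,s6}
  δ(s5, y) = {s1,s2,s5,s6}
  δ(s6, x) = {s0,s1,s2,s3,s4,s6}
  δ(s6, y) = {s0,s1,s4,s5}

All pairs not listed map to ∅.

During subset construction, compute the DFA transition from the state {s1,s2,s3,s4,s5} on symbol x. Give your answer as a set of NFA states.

{s0,s1,s2,s3,s4,s5,s6}

δ(s1,x) = {s1,s2,s3}; δ(s2,x) = {s1,s2,s5,s6}; δ(s3,x) = {s3,s4,s6}; δ(s4,x) = {s1,s4,s5}; δ(s5,x) = {s0,s1,s2,s3,s4,s5,s6}.
Union: {s0,s1,s2,s3,s4,s5,s6}.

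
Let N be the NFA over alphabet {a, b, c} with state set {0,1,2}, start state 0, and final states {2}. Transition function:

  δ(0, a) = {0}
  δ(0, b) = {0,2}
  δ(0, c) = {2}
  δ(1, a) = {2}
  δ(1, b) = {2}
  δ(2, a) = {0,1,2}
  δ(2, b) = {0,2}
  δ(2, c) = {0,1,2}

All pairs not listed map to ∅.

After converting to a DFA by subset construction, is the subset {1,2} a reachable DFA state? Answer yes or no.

Start state of the DFA: {0}.
{0} --a--> {0}  [seen]
{0} --b--> {0,2}  [new]
{0} --c--> {2}  [new]
{0,2} --a--> {0,1,2}  [new]
{0,2} --b--> {0,2}  [seen]
{0,2} --c--> {0,1,2}  [seen]
{2} --a--> {0,1,2}  [seen]
{2} --b--> {0,2}  [seen]
{2} --c--> {0,1,2}  [seen]
{0,1,2} --a--> {0,1,2}  [seen]
{0,1,2} --b--> {0,2}  [seen]
{0,1,2} --c--> {0,1,2}  [seen]
Reachable DFA states: {0}, {0,2}, {2}, {0,1,2}.
{1,2} is not among them.

no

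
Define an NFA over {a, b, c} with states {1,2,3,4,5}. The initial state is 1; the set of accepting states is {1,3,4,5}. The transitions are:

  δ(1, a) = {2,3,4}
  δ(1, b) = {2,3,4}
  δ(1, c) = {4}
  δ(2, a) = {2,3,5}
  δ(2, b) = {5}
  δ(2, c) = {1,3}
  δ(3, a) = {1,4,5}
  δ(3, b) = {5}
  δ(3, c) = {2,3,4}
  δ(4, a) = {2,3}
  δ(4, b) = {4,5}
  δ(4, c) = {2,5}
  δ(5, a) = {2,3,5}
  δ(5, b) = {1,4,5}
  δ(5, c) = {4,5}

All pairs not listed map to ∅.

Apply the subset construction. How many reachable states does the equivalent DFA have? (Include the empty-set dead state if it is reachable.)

Start state of the DFA: {1}.
{1} --a--> {2,3,4}  [new]
{1} --b--> {2,3,4}  [seen]
{1} --c--> {4}  [new]
{2,3,4} --a--> {1,2,3,4,5}  [new]
{2,3,4} --b--> {4,5}  [new]
{2,3,4} --c--> {1,2,3,4,5}  [seen]
{4} --a--> {2,3}  [new]
{4} --b--> {4,5}  [seen]
{4} --c--> {2,5}  [new]
{1,2,3,4,5} --a--> {1,2,3,4,5}  [seen]
{1,2,3,4,5} --b--> {1,2,3,4,5}  [seen]
{1,2,3,4,5} --c--> {1,2,3,4,5}  [seen]
{4,5} --a--> {2,3,5}  [new]
{4,5} --b--> {1,4,5}  [new]
{4,5} --c--> {2,4,5}  [new]
{2,3} --a--> {1,2,3,4,5}  [seen]
{2,3} --b--> {5}  [new]
{2,3} --c--> {1,2,3,4}  [new]
{2,5} --a--> {2,3,5}  [seen]
{2,5} --b--> {1,4,5}  [seen]
{2,5} --c--> {1,3,4,5}  [new]
{2,3,5} --a--> {1,2,3,4,5}  [seen]
{2,3,5} --b--> {1,4,5}  [seen]
{2,3,5} --c--> {1,2,3,4,5}  [seen]
{1,4,5} --a--> {2,3,4,5}  [new]
{1,4,5} --b--> {1,2,3,4,5}  [seen]
{1,4,5} --c--> {2,4,5}  [seen]
{2,4,5} --a--> {2,3,5}  [seen]
{2,4,5} --b--> {1,4,5}  [seen]
{2,4,5} --c--> {1,2,3,4,5}  [seen]
{5} --a--> {2,3,5}  [seen]
{5} --b--> {1,4,5}  [seen]
{5} --c--> {4,5}  [seen]
{1,2,3,4} --a--> {1,2,3,4,5}  [seen]
{1,2,3,4} --b--> {2,3,4,5}  [seen]
{1,2,3,4} --c--> {1,2,3,4,5}  [seen]
{1,3,4,5} --a--> {1,2,3,4,5}  [seen]
{1,3,4,5} --b--> {1,2,3,4,5}  [seen]
{1,3,4,5} --c--> {2,3,4,5}  [seen]
{2,3,4,5} --a--> {1,2,3,4,5}  [seen]
{2,3,4,5} --b--> {1,4,5}  [seen]
{2,3,4,5} --c--> {1,2,3,4,5}  [seen]
Reachable DFA states: {1}, {2,3,4}, {4}, {1,2,3,4,5}, {4,5}, {2,3}, {2,5}, {2,3,5}, {1,4,5}, {2,4,5}, {5}, {1,2,3,4}, {1,3,4,5}, {2,3,4,5}.

14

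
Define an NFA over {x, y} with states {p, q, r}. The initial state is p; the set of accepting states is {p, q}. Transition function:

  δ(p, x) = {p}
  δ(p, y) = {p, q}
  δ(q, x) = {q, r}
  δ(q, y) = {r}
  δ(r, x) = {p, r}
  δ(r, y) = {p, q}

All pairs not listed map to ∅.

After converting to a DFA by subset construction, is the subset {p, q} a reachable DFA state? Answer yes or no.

Start state of the DFA: {p}.
{p} --x--> {p}  [seen]
{p} --y--> {p, q}  [new]
{p, q} --x--> {p, q, r}  [new]
{p, q} --y--> {p, q, r}  [seen]
{p, q, r} --x--> {p, q, r}  [seen]
{p, q, r} --y--> {p, q, r}  [seen]
Reachable DFA states: {p}, {p, q}, {p, q, r}.
{p, q} is among them.

yes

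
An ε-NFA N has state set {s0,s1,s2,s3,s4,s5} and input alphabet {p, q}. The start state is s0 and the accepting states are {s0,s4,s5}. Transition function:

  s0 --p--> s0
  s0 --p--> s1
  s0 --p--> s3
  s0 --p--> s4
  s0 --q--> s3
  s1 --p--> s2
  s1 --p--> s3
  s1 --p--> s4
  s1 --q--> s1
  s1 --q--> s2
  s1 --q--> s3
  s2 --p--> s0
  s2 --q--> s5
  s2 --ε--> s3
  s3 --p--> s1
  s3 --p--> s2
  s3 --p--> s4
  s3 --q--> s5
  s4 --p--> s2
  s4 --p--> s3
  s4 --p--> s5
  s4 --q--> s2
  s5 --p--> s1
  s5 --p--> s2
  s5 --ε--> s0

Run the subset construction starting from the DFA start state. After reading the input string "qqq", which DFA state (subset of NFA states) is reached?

Start: {s0}.
δ(s0,q) = {s3}.
Union: {s3}.
After q: {s3}.
δ(s3,q) = {s5}.
Union: {s5}.
ε-closure gives {s0,s5}.
After q: {s0,s5}.
δ(s0,q) = {s3}; δ(s5,q) = ∅.
Union: {s3}.
After q: {s3}.

{s3}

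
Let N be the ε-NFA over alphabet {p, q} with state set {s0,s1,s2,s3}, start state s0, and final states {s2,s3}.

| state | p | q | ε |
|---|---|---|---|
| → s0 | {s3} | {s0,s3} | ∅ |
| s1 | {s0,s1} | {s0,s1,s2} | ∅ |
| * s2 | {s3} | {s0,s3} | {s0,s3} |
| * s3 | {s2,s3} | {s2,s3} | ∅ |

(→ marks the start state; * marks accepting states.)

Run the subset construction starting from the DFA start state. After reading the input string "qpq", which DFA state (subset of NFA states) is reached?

Start: {s0}.
δ(s0,q) = {s0,s3}.
Union: {s0,s3}.
After q: {s0,s3}.
δ(s0,p) = {s3}; δ(s3,p) = {s2,s3}.
Union: {s2,s3}.
ε-closure gives {s0,s2,s3}.
After p: {s0,s2,s3}.
δ(s0,q) = {s0,s3}; δ(s2,q) = {s0,s3}; δ(s3,q) = {s2,s3}.
Union: {s0,s2,s3}.
After q: {s0,s2,s3}.

{s0,s2,s3}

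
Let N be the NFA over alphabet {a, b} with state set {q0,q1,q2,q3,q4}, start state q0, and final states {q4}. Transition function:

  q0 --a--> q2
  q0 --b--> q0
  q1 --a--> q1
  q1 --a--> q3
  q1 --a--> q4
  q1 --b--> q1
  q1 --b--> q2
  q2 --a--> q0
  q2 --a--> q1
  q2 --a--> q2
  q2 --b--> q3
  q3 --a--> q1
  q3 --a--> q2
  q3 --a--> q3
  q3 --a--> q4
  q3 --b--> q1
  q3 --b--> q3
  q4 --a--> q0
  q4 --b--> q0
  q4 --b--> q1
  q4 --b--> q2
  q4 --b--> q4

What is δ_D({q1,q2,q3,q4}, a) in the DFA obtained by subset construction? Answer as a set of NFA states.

{q0,q1,q2,q3,q4}

δ(q1,a) = {q1,q3,q4}; δ(q2,a) = {q0,q1,q2}; δ(q3,a) = {q1,q2,q3,q4}; δ(q4,a) = {q0}.
Union: {q0,q1,q2,q3,q4}.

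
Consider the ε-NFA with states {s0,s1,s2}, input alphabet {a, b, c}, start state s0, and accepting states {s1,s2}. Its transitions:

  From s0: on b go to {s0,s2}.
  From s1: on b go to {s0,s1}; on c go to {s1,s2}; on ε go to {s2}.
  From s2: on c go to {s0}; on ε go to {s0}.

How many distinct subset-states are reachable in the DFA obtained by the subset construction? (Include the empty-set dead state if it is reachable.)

Start state of the DFA: {s0} (ε-closure of the NFA start).
{s0} --a--> ∅  [new]
{s0} --b--> {s0,s2}  [new]
{s0} --c--> ∅  [seen]
∅ --a--> ∅  [seen]
∅ --b--> ∅  [seen]
∅ --c--> ∅  [seen]
{s0,s2} --a--> ∅  [seen]
{s0,s2} --b--> {s0,s2}  [seen]
{s0,s2} --c--> {s0}  [seen]
Reachable DFA states: {s0}, ∅, {s0,s2}.

3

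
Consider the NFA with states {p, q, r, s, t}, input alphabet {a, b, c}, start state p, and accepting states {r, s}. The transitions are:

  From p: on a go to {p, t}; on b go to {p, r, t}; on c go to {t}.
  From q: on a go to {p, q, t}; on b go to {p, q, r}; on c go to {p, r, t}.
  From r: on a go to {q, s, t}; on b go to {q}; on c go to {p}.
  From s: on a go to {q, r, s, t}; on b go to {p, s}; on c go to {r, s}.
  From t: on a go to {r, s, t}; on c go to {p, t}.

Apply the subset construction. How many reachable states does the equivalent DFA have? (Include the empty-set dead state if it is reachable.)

Start state of the DFA: {p}.
{p} --a--> {p, t}  [new]
{p} --b--> {p, r, t}  [new]
{p} --c--> {t}  [new]
{p, t} --a--> {p, r, s, t}  [new]
{p, t} --b--> {p, r, t}  [seen]
{p, t} --c--> {p, t}  [seen]
{p, r, t} --a--> {p, q, r, s, t}  [new]
{p, r, t} --b--> {p, q, r, t}  [new]
{p, r, t} --c--> {p, t}  [seen]
{t} --a--> {r, s, t}  [new]
{t} --b--> ∅  [new]
{t} --c--> {p, t}  [seen]
{p, r, s, t} --a--> {p, q, r, s, t}  [seen]
{p, r, s, t} --b--> {p, q, r, s, t}  [seen]
{p, r, s, t} --c--> {p, r, s, t}  [seen]
{p, q, r, s, t} --a--> {p, q, r, s, t}  [seen]
{p, q, r, s, t} --b--> {p, q, r, s, t}  [seen]
{p, q, r, s, t} --c--> {p, r, s, t}  [seen]
{p, q, r, t} --a--> {p, q, r, s, t}  [seen]
{p, q, r, t} --b--> {p, q, r, t}  [seen]
{p, q, r, t} --c--> {p, r, t}  [seen]
{r, s, t} --a--> {q, r, s, t}  [new]
{r, s, t} --b--> {p, q, s}  [new]
{r, s, t} --c--> {p, r, s, t}  [seen]
∅ --a--> ∅  [seen]
∅ --b--> ∅  [seen]
∅ --c--> ∅  [seen]
{q, r, s, t} --a--> {p, q, r, s, t}  [seen]
{q, r, s, t} --b--> {p, q, r, s}  [new]
{q, r, s, t} --c--> {p, r, s, t}  [seen]
{p, q, s} --a--> {p, q, r, s, t}  [seen]
{p, q, s} --b--> {p, q, r, s, t}  [seen]
{p, q, s} --c--> {p, r, s, t}  [seen]
{p, q, r, s} --a--> {p, q, r, s, t}  [seen]
{p, q, r, s} --b--> {p, q, r, s, t}  [seen]
{p, q, r, s} --c--> {p, r, s, t}  [seen]
Reachable DFA states: {p}, {p, t}, {p, r, t}, {t}, {p, r, s, t}, {p, q, r, s, t}, {p, q, r, t}, {r, s, t}, ∅, {q, r, s, t}, {p, q, s}, {p, q, r, s}.

12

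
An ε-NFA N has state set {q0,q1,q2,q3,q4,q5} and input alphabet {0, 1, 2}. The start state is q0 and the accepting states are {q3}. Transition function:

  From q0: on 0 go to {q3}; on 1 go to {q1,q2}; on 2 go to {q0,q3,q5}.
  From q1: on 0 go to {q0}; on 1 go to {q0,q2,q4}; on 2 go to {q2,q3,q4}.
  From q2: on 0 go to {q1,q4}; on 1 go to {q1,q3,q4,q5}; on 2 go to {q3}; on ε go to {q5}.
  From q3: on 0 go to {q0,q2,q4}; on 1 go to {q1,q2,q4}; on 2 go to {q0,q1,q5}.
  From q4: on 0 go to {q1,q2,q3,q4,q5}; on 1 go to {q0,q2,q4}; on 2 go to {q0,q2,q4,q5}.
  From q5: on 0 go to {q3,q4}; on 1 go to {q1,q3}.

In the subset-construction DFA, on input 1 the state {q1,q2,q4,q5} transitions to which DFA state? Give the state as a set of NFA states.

{q0,q1,q2,q3,q4,q5}

δ(q1,1) = {q0,q2,q4}; δ(q2,1) = {q1,q3,q4,q5}; δ(q4,1) = {q0,q2,q4}; δ(q5,1) = {q1,q3}.
Union: {q0,q1,q2,q3,q4,q5}.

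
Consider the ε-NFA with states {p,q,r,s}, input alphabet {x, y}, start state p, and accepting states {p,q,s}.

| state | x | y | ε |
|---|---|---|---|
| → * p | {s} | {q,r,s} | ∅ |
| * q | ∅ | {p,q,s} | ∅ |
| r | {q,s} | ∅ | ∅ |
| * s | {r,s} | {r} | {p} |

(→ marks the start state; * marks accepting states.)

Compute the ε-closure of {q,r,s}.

Begin with {q,r,s}.
s →ε {p}; add p.
ε-closure = {p,q,r,s}.

{p,q,r,s}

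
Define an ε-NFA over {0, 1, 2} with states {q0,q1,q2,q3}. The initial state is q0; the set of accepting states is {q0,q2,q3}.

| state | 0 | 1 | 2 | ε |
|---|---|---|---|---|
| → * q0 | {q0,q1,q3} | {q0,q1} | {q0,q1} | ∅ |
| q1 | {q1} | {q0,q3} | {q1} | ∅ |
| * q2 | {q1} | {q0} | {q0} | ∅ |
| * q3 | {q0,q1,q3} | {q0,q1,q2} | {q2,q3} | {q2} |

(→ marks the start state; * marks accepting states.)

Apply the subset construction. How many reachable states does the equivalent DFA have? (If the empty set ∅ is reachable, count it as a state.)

3

Start state of the DFA: {q0} (ε-closure of the NFA start).
{q0} --0--> {q0,q1,q2,q3}  [new]
{q0} --1--> {q0,q1}  [new]
{q0} --2--> {q0,q1}  [seen]
{q0,q1,q2,q3} --0--> {q0,q1,q2,q3}  [seen]
{q0,q1,q2,q3} --1--> {q0,q1,q2,q3}  [seen]
{q0,q1,q2,q3} --2--> {q0,q1,q2,q3}  [seen]
{q0,q1} --0--> {q0,q1,q2,q3}  [seen]
{q0,q1} --1--> {q0,q1,q2,q3}  [seen]
{q0,q1} --2--> {q0,q1}  [seen]
Reachable DFA states: {q0}, {q0,q1,q2,q3}, {q0,q1}.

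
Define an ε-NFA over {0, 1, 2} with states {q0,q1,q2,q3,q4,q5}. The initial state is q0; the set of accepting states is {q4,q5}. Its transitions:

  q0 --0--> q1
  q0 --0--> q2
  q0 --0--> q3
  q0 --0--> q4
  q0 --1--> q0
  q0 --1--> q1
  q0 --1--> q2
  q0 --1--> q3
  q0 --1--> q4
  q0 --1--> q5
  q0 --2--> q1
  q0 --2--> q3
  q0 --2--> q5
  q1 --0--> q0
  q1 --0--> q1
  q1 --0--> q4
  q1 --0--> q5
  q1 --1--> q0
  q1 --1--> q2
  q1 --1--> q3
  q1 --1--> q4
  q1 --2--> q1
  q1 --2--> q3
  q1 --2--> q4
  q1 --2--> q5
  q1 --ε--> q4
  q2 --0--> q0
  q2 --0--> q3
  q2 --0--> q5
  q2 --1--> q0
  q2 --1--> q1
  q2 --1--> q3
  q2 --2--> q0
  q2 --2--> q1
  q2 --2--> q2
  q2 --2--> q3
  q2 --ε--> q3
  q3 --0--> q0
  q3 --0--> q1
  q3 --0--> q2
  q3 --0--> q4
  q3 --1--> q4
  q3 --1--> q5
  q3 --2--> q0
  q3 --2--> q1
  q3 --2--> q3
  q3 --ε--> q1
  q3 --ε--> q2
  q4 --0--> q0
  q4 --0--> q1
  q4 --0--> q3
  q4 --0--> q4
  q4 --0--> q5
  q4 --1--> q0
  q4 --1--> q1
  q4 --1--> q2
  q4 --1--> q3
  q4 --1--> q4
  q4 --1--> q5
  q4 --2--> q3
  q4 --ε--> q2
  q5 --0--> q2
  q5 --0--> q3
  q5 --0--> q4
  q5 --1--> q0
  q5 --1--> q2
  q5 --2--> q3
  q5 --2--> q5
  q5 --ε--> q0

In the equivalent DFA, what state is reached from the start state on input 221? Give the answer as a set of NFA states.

Start: {q0}.
δ(q0,2) = {q1,q3,q5}.
Union: {q1,q3,q5}.
ε-closure gives {q0,q1,q2,q3,q4,q5}.
After 2: {q0,q1,q2,q3,q4,q5}.
δ(q0,2) = {q1,q3,q5}; δ(q1,2) = {q1,q3,q4,q5}; δ(q2,2) = {q0,q1,q2,q3}; δ(q3,2) = {q0,q1,q3}; δ(q4,2) = {q3}; δ(q5,2) = {q3,q5}.
Union: {q0,q1,q2,q3,q4,q5}.
After 2: {q0,q1,q2,q3,q4,q5}.
δ(q0,1) = {q0,q1,q2,q3,q4,q5}; δ(q1,1) = {q0,q2,q3,q4}; δ(q2,1) = {q0,q1,q3}; δ(q3,1) = {q4,q5}; δ(q4,1) = {q0,q1,q2,q3,q4,q5}; δ(q5,1) = {q0,q2}.
Union: {q0,q1,q2,q3,q4,q5}.
After 1: {q0,q1,q2,q3,q4,q5}.

{q0,q1,q2,q3,q4,q5}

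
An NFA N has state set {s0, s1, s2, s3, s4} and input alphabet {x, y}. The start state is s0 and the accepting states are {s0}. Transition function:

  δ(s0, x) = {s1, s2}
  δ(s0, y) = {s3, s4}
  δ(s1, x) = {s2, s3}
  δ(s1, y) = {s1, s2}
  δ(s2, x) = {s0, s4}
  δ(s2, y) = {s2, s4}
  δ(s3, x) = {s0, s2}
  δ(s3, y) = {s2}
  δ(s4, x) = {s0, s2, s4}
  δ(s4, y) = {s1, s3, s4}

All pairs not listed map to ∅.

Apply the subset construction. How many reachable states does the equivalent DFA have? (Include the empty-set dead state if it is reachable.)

Start state of the DFA: {s0}.
{s0} --x--> {s1, s2}  [new]
{s0} --y--> {s3, s4}  [new]
{s1, s2} --x--> {s0, s2, s3, s4}  [new]
{s1, s2} --y--> {s1, s2, s4}  [new]
{s3, s4} --x--> {s0, s2, s4}  [new]
{s3, s4} --y--> {s1, s2, s3, s4}  [new]
{s0, s2, s3, s4} --x--> {s0, s1, s2, s4}  [new]
{s0, s2, s3, s4} --y--> {s1, s2, s3, s4}  [seen]
{s1, s2, s4} --x--> {s0, s2, s3, s4}  [seen]
{s1, s2, s4} --y--> {s1, s2, s3, s4}  [seen]
{s0, s2, s4} --x--> {s0, s1, s2, s4}  [seen]
{s0, s2, s4} --y--> {s1, s2, s3, s4}  [seen]
{s1, s2, s3, s4} --x--> {s0, s2, s3, s4}  [seen]
{s1, s2, s3, s4} --y--> {s1, s2, s3, s4}  [seen]
{s0, s1, s2, s4} --x--> {s0, s1, s2, s3, s4}  [new]
{s0, s1, s2, s4} --y--> {s1, s2, s3, s4}  [seen]
{s0, s1, s2, s3, s4} --x--> {s0, s1, s2, s3, s4}  [seen]
{s0, s1, s2, s3, s4} --y--> {s1, s2, s3, s4}  [seen]
Reachable DFA states: {s0}, {s1, s2}, {s3, s4}, {s0, s2, s3, s4}, {s1, s2, s4}, {s0, s2, s4}, {s1, s2, s3, s4}, {s0, s1, s2, s4}, {s0, s1, s2, s3, s4}.

9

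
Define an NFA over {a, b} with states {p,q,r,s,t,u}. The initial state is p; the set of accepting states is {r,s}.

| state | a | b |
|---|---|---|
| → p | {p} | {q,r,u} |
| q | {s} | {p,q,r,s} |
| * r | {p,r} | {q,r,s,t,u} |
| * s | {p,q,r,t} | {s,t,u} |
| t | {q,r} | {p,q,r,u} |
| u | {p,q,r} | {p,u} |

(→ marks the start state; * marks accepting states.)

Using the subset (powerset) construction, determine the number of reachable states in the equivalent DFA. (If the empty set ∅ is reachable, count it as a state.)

5

Start state of the DFA: {p}.
{p} --a--> {p}  [seen]
{p} --b--> {q,r,u}  [new]
{q,r,u} --a--> {p,q,r,s}  [new]
{q,r,u} --b--> {p,q,r,s,t,u}  [new]
{p,q,r,s} --a--> {p,q,r,s,t}  [new]
{p,q,r,s} --b--> {p,q,r,s,t,u}  [seen]
{p,q,r,s,t,u} --a--> {p,q,r,s,t}  [seen]
{p,q,r,s,t,u} --b--> {p,q,r,s,t,u}  [seen]
{p,q,r,s,t} --a--> {p,q,r,s,t}  [seen]
{p,q,r,s,t} --b--> {p,q,r,s,t,u}  [seen]
Reachable DFA states: {p}, {q,r,u}, {p,q,r,s}, {p,q,r,s,t,u}, {p,q,r,s,t}.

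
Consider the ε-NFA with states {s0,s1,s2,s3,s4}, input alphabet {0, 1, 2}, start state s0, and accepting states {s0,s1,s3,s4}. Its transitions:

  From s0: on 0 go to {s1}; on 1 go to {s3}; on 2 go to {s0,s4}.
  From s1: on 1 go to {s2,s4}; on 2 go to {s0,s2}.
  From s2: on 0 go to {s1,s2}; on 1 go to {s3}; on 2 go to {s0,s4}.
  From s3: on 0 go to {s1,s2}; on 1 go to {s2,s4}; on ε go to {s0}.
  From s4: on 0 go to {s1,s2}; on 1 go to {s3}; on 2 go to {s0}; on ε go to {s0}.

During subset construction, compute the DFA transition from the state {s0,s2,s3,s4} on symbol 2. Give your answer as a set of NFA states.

δ(s0,2) = {s0,s4}; δ(s2,2) = {s0,s4}; δ(s3,2) = ∅; δ(s4,2) = {s0}.
Union: {s0,s4}.

{s0,s4}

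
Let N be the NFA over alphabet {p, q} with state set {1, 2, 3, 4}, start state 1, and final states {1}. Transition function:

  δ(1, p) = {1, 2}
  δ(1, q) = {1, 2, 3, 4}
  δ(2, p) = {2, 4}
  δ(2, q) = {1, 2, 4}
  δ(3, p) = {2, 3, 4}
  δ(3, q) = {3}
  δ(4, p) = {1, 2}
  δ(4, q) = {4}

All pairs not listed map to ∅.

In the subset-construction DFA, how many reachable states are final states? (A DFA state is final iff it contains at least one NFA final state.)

Start state of the DFA: {1}.
{1} --p--> {1, 2}  [new]
{1} --q--> {1, 2, 3, 4}  [new]
{1, 2} --p--> {1, 2, 4}  [new]
{1, 2} --q--> {1, 2, 3, 4}  [seen]
{1, 2, 3, 4} --p--> {1, 2, 3, 4}  [seen]
{1, 2, 3, 4} --q--> {1, 2, 3, 4}  [seen]
{1, 2, 4} --p--> {1, 2, 4}  [seen]
{1, 2, 4} --q--> {1, 2, 3, 4}  [seen]
Reachable DFA states: {1}, {1, 2}, {1, 2, 3, 4}, {1, 2, 4}.
Accepting DFA states (contain an NFA accepting state): {1}, {1, 2}, {1, 2, 3, 4}, {1, 2, 4}.

4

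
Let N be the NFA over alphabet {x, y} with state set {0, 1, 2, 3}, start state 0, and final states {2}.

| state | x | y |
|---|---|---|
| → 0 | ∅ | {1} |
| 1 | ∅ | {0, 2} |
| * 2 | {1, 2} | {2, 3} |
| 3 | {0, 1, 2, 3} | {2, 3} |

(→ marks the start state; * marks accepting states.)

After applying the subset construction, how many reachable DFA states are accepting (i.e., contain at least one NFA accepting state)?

5

Start state of the DFA: {0}.
{0} --x--> ∅  [new]
{0} --y--> {1}  [new]
∅ --x--> ∅  [seen]
∅ --y--> ∅  [seen]
{1} --x--> ∅  [seen]
{1} --y--> {0, 2}  [new]
{0, 2} --x--> {1, 2}  [new]
{0, 2} --y--> {1, 2, 3}  [new]
{1, 2} --x--> {1, 2}  [seen]
{1, 2} --y--> {0, 2, 3}  [new]
{1, 2, 3} --x--> {0, 1, 2, 3}  [new]
{1, 2, 3} --y--> {0, 2, 3}  [seen]
{0, 2, 3} --x--> {0, 1, 2, 3}  [seen]
{0, 2, 3} --y--> {1, 2, 3}  [seen]
{0, 1, 2, 3} --x--> {0, 1, 2, 3}  [seen]
{0, 1, 2, 3} --y--> {0, 1, 2, 3}  [seen]
Reachable DFA states: {0}, ∅, {1}, {0, 2}, {1, 2}, {1, 2, 3}, {0, 2, 3}, {0, 1, 2, 3}.
Accepting DFA states (contain an NFA accepting state): {0, 2}, {1, 2}, {1, 2, 3}, {0, 2, 3}, {0, 1, 2, 3}.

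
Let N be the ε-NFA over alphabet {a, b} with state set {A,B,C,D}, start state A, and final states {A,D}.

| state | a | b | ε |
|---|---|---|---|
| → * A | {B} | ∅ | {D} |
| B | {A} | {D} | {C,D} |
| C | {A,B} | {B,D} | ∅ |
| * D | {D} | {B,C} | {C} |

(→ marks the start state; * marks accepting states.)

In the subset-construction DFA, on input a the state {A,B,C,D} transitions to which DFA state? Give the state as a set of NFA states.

{A,B,C,D}

δ(A,a) = {B}; δ(B,a) = {A}; δ(C,a) = {A,B}; δ(D,a) = {D}.
Union: {A,B,D}.
ε-closure gives {A,B,C,D}.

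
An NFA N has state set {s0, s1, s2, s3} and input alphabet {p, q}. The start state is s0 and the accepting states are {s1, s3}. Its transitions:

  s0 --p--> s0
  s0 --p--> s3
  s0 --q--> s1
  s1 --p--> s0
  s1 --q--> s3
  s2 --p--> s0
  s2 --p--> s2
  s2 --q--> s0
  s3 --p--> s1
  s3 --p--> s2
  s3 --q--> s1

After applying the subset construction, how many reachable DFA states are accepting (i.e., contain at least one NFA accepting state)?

Start state of the DFA: {s0}.
{s0} --p--> {s0, s3}  [new]
{s0} --q--> {s1}  [new]
{s0, s3} --p--> {s0, s1, s2, s3}  [new]
{s0, s3} --q--> {s1}  [seen]
{s1} --p--> {s0}  [seen]
{s1} --q--> {s3}  [new]
{s0, s1, s2, s3} --p--> {s0, s1, s2, s3}  [seen]
{s0, s1, s2, s3} --q--> {s0, s1, s3}  [new]
{s3} --p--> {s1, s2}  [new]
{s3} --q--> {s1}  [seen]
{s0, s1, s3} --p--> {s0, s1, s2, s3}  [seen]
{s0, s1, s3} --q--> {s1, s3}  [new]
{s1, s2} --p--> {s0, s2}  [new]
{s1, s2} --q--> {s0, s3}  [seen]
{s1, s3} --p--> {s0, s1, s2}  [new]
{s1, s3} --q--> {s1, s3}  [seen]
{s0, s2} --p--> {s0, s2, s3}  [new]
{s0, s2} --q--> {s0, s1}  [new]
{s0, s1, s2} --p--> {s0, s2, s3}  [seen]
{s0, s1, s2} --q--> {s0, s1, s3}  [seen]
{s0, s2, s3} --p--> {s0, s1, s2, s3}  [seen]
{s0, s2, s3} --q--> {s0, s1}  [seen]
{s0, s1} --p--> {s0, s3}  [seen]
{s0, s1} --q--> {s1, s3}  [seen]
Reachable DFA states: {s0}, {s0, s3}, {s1}, {s0, s1, s2, s3}, {s3}, {s0, s1, s3}, {s1, s2}, {s1, s3}, {s0, s2}, {s0, s1, s2}, {s0, s2, s3}, {s0, s1}.
Accepting DFA states (contain an NFA accepting state): {s0, s3}, {s1}, {s0, s1, s2, s3}, {s3}, {s0, s1, s3}, {s1, s2}, {s1, s3}, {s0, s1, s2}, {s0, s2, s3}, {s0, s1}.

10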